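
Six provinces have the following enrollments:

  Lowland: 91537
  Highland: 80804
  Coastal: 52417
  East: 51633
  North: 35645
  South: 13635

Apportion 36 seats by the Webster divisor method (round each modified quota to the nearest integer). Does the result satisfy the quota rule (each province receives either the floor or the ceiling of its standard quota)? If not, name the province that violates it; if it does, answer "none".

none

Standard quotas: Lowland 10.119, Highland 8.932, Coastal 5.794, East 5.708, North 3.940, South 1.507.
Webster allocation: Lowland 10, Highland 9, Coastal 6, East 6, North 4, South 1.
Every allocation lies between the lower and upper quota.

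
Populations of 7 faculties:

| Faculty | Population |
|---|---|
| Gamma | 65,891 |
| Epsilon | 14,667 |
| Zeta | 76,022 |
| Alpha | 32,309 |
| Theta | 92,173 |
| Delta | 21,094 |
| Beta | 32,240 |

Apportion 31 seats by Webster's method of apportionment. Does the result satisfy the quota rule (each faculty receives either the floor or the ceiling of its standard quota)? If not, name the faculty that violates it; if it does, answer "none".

none

Standard quotas: Gamma 6.108, Epsilon 1.360, Zeta 7.048, Alpha 2.995, Theta 8.545, Delta 1.956, Beta 2.989.
Webster allocation: Gamma 6, Epsilon 1, Zeta 7, Alpha 3, Theta 9, Delta 2, Beta 3.
Every allocation lies between the lower and upper quota.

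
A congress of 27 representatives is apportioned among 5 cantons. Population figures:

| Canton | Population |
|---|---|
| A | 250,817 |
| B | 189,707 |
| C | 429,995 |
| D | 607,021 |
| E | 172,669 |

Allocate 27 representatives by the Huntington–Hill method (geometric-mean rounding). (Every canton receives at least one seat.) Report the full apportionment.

A 4; B 3; C 7; D 10; E 3

With divisor 60931: modified quotas A 4.116, B 3.113, C 7.057, D 9.962, E 2.834.
Geometric-mean thresholds: A √(4·5)=4.472, B √(3·4)=3.464, C √(7·8)=7.483, D √(9·10)=9.487, E √(2·3)=2.449.
Each quota rounded against its threshold gives A 4, B 3, C 7, D 10, E 3 (total 27).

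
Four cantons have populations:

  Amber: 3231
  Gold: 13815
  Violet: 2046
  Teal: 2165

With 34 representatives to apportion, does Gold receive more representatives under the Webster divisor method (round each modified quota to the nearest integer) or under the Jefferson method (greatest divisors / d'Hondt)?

Jefferson

Webster: Amber 5, Gold 22, Violet 3, Teal 4.
Jefferson: Amber 5, Gold 23, Violet 3, Teal 3.
Gold gets 22 under Webster and 23 under Jefferson.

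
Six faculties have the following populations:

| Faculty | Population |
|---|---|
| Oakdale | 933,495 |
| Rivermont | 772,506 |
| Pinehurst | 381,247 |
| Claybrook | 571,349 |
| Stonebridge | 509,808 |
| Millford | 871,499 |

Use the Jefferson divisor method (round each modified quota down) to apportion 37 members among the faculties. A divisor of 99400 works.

With modified divisor 99400: modified quotas Oakdale 9.391, Rivermont 7.772, Pinehurst 3.835, Claybrook 5.748, Stonebridge 5.129, Millford 8.768.
Rounding down: Oakdale 9, Rivermont 7, Pinehurst 3, Claybrook 5, Stonebridge 5, Millford 8 (total 37).

Oakdale 9, Rivermont 7, Pinehurst 3, Claybrook 5, Stonebridge 5, Millford 8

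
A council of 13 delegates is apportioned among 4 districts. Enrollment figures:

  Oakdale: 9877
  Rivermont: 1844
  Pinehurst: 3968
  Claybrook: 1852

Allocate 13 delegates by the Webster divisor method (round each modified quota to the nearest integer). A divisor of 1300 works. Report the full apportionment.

Oakdale 8, Rivermont 1, Pinehurst 3, Claybrook 1

With modified divisor 1300: modified quotas Oakdale 7.598, Rivermont 1.418, Pinehurst 3.052, Claybrook 1.425.
Rounding to the nearest integer: Oakdale 8, Rivermont 1, Pinehurst 3, Claybrook 1 (total 13).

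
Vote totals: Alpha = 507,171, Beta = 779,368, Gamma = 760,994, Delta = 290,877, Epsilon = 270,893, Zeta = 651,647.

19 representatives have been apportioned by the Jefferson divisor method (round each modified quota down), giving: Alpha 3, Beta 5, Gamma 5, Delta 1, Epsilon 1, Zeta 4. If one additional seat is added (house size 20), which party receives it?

Priority for the next seat is population ÷ (current seats + 1).
Priorities: Alpha 126792.750, Beta 129894.667, Gamma 126832.333, Delta 145438.500, Epsilon 135446.500, Zeta 130329.400.
Highest priority: Delta.

Delta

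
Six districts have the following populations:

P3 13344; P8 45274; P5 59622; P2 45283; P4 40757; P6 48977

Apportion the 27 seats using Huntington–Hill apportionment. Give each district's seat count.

P3 2; P8 5; P5 6; P2 5; P4 4; P6 5

With divisor 9318: modified quotas P3 1.432, P8 4.859, P5 6.399, P2 4.860, P4 4.374, P6 5.256.
Geometric-mean thresholds: P3 √(1·2)=1.414, P8 √(4·5)=4.472, P5 √(6·7)=6.481, P2 √(4·5)=4.472, P4 √(4·5)=4.472, P6 √(5·6)=5.477.
Each quota rounded against its threshold gives P3 2, P8 5, P5 6, P2 5, P4 4, P6 5 (total 27).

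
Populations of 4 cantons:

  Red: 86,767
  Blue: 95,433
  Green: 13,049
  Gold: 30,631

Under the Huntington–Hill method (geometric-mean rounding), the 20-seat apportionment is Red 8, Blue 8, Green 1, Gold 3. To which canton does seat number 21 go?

Priority for the next seat is population ÷ (√(s·(s+1))).
Priorities: Red 10225.589, Blue 11246.887, Green 9227.036, Gold 8842.408.
Highest priority: Blue.

Blue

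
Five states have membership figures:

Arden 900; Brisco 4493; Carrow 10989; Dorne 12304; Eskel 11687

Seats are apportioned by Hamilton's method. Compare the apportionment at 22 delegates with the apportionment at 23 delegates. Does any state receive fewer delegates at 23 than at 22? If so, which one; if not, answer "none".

At 22 seats: Arden 1, Brisco 2, Carrow 6, Dorne 7, Eskel 6.
At 23 seats: Arden 0, Brisco 3, Carrow 6, Dorne 7, Eskel 7.
Arden drops from 1 to 0.

Arden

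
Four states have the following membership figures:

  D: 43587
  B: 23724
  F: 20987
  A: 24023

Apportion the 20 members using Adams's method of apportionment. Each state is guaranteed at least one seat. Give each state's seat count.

D: 8; B: 4; F: 4; A: 4

Standard divisor 112321/20 ≈ 5616.05; standard quotas: D 7.761, B 4.224, F 3.737, A 4.278.
Rounding up gives 8, 5, 4, 5 = 22 seats, so the divisor must be adjusted.
With modified divisor 6100: modified quotas D 7.145, B 3.889, F 3.440, A 3.938.
Rounding up: D 8, B 4, F 4, A 4 (total 20).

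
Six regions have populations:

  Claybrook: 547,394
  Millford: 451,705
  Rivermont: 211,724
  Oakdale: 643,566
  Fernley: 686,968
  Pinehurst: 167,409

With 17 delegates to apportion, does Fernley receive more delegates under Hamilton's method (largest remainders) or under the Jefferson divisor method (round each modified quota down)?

Hamilton: Claybrook 4, Millford 3, Rivermont 1, Oakdale 4, Fernley 4, Pinehurst 1.
Jefferson: Claybrook 3, Millford 3, Rivermont 1, Oakdale 4, Fernley 5, Pinehurst 1.
Fernley gets 4 under Hamilton and 5 under Jefferson.

Jefferson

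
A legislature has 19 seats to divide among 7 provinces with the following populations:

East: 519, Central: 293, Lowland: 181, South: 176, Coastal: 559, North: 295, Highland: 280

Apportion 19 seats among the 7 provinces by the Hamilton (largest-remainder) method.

East 4, Central 2, Lowland 2, South 2, Coastal 5, North 2, Highland 2

Total 2303; standard divisor 2303/19 ≈ 121.211.
Standard quotas: East 4.282, Central 2.417, Lowland 1.493, South 1.452, Coastal 4.612, North 2.434, Highland 2.310.
Lower quotas: East 4, Central 2, Lowland 1, South 1, Coastal 4, North 2, Highland 2 (sum 16, leaving 3 seats).
Remainders in descending order: Coastal 0.612, Lowland 0.493, South 0.452, North 0.434, Central 0.417, Highland 0.310, East 0.282.
Largest remainders: Coastal, Lowland, South receive the extra seats.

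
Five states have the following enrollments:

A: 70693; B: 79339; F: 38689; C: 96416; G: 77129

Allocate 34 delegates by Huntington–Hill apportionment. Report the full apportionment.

With divisor 10755: modified quotas A 6.573, B 7.377, F 3.597, C 8.965, G 7.171.
Geometric-mean thresholds: A √(6·7)=6.481, B √(7·8)=7.483, F √(3·4)=3.464, C √(8·9)=8.485, G √(7·8)=7.483.
Each quota rounded against its threshold gives A 7, B 7, F 4, C 9, G 7 (total 34).

A 7, B 7, F 4, C 9, G 7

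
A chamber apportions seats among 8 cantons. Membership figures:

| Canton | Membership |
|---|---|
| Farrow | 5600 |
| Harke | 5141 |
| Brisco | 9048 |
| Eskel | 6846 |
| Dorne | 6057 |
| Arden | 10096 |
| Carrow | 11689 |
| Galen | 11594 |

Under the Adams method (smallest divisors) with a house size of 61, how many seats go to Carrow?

11

Standard divisor 66071/61 ≈ 1083.131; standard quotas: Farrow 5.170, Harke 4.746, Brisco 8.354, Eskel 6.321, Dorne 5.592, Arden 9.321, Carrow 10.792, Galen 10.704.
Rounding up gives 6, 5, 9, 7, 6, 10, 11, 11 = 65 seats, so the divisor must be adjusted.
With modified divisor 1150: modified quotas Farrow 4.870, Harke 4.470, Brisco 7.868, Eskel 5.953, Dorne 5.267, Arden 8.779, Carrow 10.164, Galen 10.082.
Rounding up: Farrow 5, Harke 5, Brisco 8, Eskel 6, Dorne 6, Arden 9, Carrow 11, Galen 11 (total 61).
Carrow receives 11.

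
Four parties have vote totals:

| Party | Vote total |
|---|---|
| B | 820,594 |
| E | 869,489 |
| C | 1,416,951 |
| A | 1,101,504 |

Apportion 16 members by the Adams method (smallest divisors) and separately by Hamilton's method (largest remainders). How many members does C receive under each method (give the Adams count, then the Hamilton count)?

Adams: B 3, E 4, C 5, A 4.
Hamilton: B 3, E 3, C 6, A 4.
C gets 5 under Adams and 6 under Hamilton.

5 and 6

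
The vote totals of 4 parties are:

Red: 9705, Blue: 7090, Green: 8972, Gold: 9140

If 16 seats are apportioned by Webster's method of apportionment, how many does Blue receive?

3

Standard divisor 34907/16 ≈ 2181.688; standard quotas: Red 4.448, Blue 3.250, Green 4.112, Gold 4.189.
Rounding to the nearest integer gives 4, 3, 4, 4 = 15 seats, so the divisor must be adjusted.
With modified divisor 2100: modified quotas Red 4.621, Blue 3.376, Green 4.272, Gold 4.352.
Rounding to the nearest integer: Red 5, Blue 3, Green 4, Gold 4 (total 16).
Blue receives 3.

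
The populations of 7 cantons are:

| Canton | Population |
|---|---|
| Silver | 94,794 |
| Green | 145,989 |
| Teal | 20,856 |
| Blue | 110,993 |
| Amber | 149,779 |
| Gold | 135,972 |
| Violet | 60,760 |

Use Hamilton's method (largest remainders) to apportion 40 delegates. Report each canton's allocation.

Standard divisor: 719143 ÷ 40 ≈ 17978.575.
Standard quotas: Silver 5.2726, Green 8.1202, Teal 1.1600, Blue 6.1736, Amber 8.3310, Gold 7.5630, Violet 3.3796.
Lower quotas: Silver 5, Green 8, Teal 1, Blue 6, Amber 8, Gold 7, Violet 3 (sum 38, leaving 2 seats).
Remainders in descending order: Gold 0.5630, Violet 0.3796, Amber 0.3310, Silver 0.2726, Blue 0.1736, Teal 0.1600, Green 0.1202.
The surplus seats go to Gold, Violet.

Silver: 5, Green: 8, Teal: 1, Blue: 6, Amber: 8, Gold: 8, Violet: 4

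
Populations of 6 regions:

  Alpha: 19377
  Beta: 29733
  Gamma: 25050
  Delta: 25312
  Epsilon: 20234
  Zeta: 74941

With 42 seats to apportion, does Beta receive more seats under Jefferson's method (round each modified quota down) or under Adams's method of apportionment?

Jefferson

Jefferson: Alpha 4, Beta 7, Gamma 5, Delta 5, Epsilon 4, Zeta 17.
Adams: Alpha 4, Beta 6, Gamma 6, Delta 6, Epsilon 5, Zeta 15.
Beta gets 7 under Jefferson and 6 under Adams.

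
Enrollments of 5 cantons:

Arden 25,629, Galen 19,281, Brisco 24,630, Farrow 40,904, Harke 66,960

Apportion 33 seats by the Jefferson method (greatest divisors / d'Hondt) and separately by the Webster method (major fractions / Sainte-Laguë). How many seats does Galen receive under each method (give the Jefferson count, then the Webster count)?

Jefferson: Arden 5, Galen 3, Brisco 4, Farrow 8, Harke 13.
Webster: Arden 5, Galen 4, Brisco 5, Farrow 7, Harke 12.
Galen gets 3 under Jefferson and 4 under Webster.

3 and 4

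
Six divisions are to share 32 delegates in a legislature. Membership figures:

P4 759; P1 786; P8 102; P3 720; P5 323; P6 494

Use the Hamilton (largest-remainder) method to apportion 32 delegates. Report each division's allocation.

The standard divisor is 3184/32 ≈ 99.5.
Standard quotas: P4 7.628, P1 7.899, P8 1.025, P3 7.236, P5 3.246, P6 4.965.
Lower quotas: P4 7, P1 7, P8 1, P3 7, P5 3, P6 4 (sum 29, leaving 3 seats).
Remainders in descending order: P6 0.965, P1 0.899, P4 0.628, P5 0.246, P3 0.236, P8 0.025.
Largest remainders: P6, P1, P4 receive the extra seats.

P4 8; P1 8; P8 1; P3 7; P5 3; P6 5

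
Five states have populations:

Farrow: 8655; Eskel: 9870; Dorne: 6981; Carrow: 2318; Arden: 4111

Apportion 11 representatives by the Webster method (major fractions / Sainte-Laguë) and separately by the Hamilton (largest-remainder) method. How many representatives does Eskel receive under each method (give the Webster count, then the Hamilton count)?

4 and 3

Webster: Farrow 3, Eskel 4, Dorne 2, Carrow 1, Arden 1.
Hamilton: Farrow 3, Eskel 3, Dorne 2, Carrow 1, Arden 2.
Eskel gets 4 under Webster and 3 under Hamilton.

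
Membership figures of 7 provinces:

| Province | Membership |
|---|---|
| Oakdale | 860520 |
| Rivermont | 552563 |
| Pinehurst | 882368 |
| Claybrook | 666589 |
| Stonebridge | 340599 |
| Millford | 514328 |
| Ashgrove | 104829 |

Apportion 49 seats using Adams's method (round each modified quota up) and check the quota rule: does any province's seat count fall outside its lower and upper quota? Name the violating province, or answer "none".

Standard quotas: Oakdale 10.752, Rivermont 6.904, Pinehurst 11.025, Claybrook 8.329, Stonebridge 4.256, Millford 6.426, Ashgrove 1.310.
Adams allocation: Oakdale 11, Rivermont 7, Pinehurst 11, Claybrook 8, Stonebridge 4, Millford 6, Ashgrove 2.
Every allocation lies between the lower and upper quota.

none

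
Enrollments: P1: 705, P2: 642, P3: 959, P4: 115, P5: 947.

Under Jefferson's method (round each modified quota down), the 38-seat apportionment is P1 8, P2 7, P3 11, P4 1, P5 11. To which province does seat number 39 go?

Priority for the next seat is population ÷ (current seats + 1).
Priorities: P1 78.333, P2 80.250, P3 79.917, P4 57.500, P5 78.917.
Highest priority: P2.

P2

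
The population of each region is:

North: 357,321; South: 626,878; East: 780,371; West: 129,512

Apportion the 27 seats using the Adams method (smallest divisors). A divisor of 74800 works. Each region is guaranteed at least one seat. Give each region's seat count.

With modified divisor 74800: modified quotas North 4.777, South 8.381, East 10.433, West 1.731.
Rounding up: North 5, South 9, East 11, West 2 (total 27).

North: 5; South: 9; East: 11; West: 2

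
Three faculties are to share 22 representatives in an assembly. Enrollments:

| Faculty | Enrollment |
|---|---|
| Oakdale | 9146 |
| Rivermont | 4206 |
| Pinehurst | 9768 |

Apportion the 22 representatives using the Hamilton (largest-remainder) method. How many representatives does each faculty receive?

Oakdale 9, Rivermont 4, Pinehurst 9

Standard divisor: 23120 ÷ 22 ≈ 1050.909.
Standard quotas: Oakdale 8.7029, Rivermont 4.0022, Pinehurst 9.2948.
Lower quotas: Oakdale 8, Rivermont 4, Pinehurst 9 (sum 21, leaving 1 seat).
Remainders in descending order: Oakdale 0.7029, Pinehurst 0.2948, Rivermont 0.0022.
The surplus seat goes to Oakdale.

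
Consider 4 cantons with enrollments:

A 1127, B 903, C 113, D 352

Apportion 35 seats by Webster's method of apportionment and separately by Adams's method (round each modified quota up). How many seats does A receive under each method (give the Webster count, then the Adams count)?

16 and 15

Webster: A 16, B 12, C 2, D 5.
Adams: A 15, B 13, C 2, D 5.
A gets 16 under Webster and 15 under Adams.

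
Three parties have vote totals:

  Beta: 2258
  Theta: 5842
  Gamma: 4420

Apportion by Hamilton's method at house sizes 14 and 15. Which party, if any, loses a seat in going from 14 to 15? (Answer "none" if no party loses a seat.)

At 14 seats: Beta 2, Theta 7, Gamma 5.
At 15 seats: Beta 3, Theta 7, Gamma 5.
No party's allocation decreased.

none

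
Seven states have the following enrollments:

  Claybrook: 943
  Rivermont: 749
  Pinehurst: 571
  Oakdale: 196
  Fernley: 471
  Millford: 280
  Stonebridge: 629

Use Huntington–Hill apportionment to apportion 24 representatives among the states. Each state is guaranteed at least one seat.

Claybrook=6; Rivermont=5; Pinehurst=3; Oakdale=1; Fernley=3; Millford=2; Stonebridge=4

With divisor 166: modified quotas Claybrook 5.681, Rivermont 4.512, Pinehurst 3.440, Oakdale 1.181, Fernley 2.837, Millford 1.687, Stonebridge 3.789.
Geometric-mean thresholds: Claybrook √(5·6)=5.477, Rivermont √(4·5)=4.472, Pinehurst √(3·4)=3.464, Oakdale √(1·2)=1.414, Fernley √(2·3)=2.449, Millford √(1·2)=1.414, Stonebridge √(3·4)=3.464.
Each quota rounded against its threshold gives Claybrook 6, Rivermont 5, Pinehurst 3, Oakdale 1, Fernley 3, Millford 2, Stonebridge 4 (total 24).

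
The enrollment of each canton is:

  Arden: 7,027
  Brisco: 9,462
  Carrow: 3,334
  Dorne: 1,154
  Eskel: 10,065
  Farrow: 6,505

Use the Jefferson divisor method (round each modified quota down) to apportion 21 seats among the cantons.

Standard divisor 37547/21 ≈ 1787.952; standard quotas: Arden 3.930, Brisco 5.292, Carrow 1.865, Dorne 0.645, Eskel 5.629, Farrow 3.638.
Rounding down gives 3, 5, 1, 0, 5, 3 = 17 seats, so the divisor must be adjusted.
With modified divisor 1600: modified quotas Arden 4.392, Brisco 5.914, Carrow 2.084, Dorne 0.721, Eskel 6.291, Farrow 4.066.
Rounding down: Arden 4, Brisco 5, Carrow 2, Dorne 0, Eskel 6, Farrow 4 (total 21).

Arden=4, Brisco=5, Carrow=2, Dorne=0, Eskel=6, Farrow=4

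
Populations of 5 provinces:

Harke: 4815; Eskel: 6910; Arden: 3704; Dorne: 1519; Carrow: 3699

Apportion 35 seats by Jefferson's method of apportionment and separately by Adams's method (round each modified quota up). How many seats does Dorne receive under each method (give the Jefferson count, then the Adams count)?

2 and 3

Jefferson: Harke 9, Eskel 12, Arden 6, Dorne 2, Carrow 6.
Adams: Harke 8, Eskel 12, Arden 6, Dorne 3, Carrow 6.
Dorne gets 2 under Jefferson and 3 under Adams.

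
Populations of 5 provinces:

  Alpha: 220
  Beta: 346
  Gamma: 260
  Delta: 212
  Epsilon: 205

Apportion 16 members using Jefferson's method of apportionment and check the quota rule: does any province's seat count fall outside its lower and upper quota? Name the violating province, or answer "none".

Standard quotas: Alpha 2.832, Beta 4.454, Gamma 3.347, Delta 2.729, Epsilon 2.639.
Jefferson allocation: Alpha 3, Beta 5, Gamma 3, Delta 3, Epsilon 2.
Every allocation lies between the lower and upper quota.

none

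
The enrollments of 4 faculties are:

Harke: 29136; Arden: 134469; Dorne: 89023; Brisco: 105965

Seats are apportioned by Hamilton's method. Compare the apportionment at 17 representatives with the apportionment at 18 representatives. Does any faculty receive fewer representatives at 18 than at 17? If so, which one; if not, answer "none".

At 17 seats: Harke 2, Arden 6, Dorne 4, Brisco 5.
At 18 seats: Harke 1, Arden 7, Dorne 5, Brisco 5.
Harke drops from 2 to 1.

Harke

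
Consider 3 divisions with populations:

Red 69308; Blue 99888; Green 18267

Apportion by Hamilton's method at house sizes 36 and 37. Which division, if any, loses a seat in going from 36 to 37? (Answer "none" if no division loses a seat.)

Green

At 36 seats: Red 13, Blue 19, Green 4.
At 37 seats: Red 14, Blue 20, Green 3.
Green drops from 4 to 3.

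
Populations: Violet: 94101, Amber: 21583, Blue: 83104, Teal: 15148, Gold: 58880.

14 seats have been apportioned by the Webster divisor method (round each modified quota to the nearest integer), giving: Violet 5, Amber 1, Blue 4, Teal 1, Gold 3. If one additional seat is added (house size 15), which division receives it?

Blue

Priority for the next seat is population ÷ (current seats + 0.5).
Priorities: Violet 17109.273, Amber 14388.667, Blue 18467.556, Teal 10098.667, Gold 16822.857.
Highest priority: Blue.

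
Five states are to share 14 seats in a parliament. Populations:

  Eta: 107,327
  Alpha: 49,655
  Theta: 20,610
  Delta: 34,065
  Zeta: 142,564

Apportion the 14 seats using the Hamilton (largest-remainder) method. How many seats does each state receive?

Eta=4; Alpha=2; Theta=1; Delta=1; Zeta=6

Total 354221; standard divisor 354221/14 ≈ 25301.5.
Standard quotas: Eta 4.2419, Alpha 1.9625, Theta 0.8146, Delta 1.3464, Zeta 5.6346.
Lower quotas: Eta 4, Alpha 1, Theta 0, Delta 1, Zeta 5 (sum 11, leaving 3 seats).
Remainders in descending order: Alpha 0.9625, Theta 0.8146, Zeta 0.6346, Delta 0.3464, Eta 0.2419.
The surplus seats go to Alpha, Theta, Zeta.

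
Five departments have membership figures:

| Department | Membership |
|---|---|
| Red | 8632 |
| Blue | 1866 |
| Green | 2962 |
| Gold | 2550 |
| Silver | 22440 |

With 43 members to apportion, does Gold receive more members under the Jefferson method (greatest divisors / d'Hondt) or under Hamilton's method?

Hamilton

Jefferson: Red 10, Blue 2, Green 3, Gold 2, Silver 26.
Hamilton: Red 10, Blue 2, Green 3, Gold 3, Silver 25.
Gold gets 2 under Jefferson and 3 under Hamilton.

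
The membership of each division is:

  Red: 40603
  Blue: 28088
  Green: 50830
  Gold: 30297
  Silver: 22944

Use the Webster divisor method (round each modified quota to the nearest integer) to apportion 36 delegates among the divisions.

Standard divisor 172762/36 ≈ 4798.944; standard quotas: Red 8.461, Blue 5.853, Green 10.592, Gold 6.313, Silver 4.781.
Rounding to the nearest integer gives Red 8, Blue 6, Green 11, Gold 6, Silver 5 — total 36, matching the house size, so no adjustment is needed.

Red 8, Blue 6, Green 11, Gold 6, Silver 5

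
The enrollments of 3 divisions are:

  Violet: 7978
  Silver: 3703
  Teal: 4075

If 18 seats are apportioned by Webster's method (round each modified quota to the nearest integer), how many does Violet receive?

Standard divisor 15756/18 ≈ 875.333; standard quotas: Violet 9.114, Silver 4.230, Teal 4.655.
Rounding to the nearest integer gives Violet 9, Silver 4, Teal 5 — total 18, matching the house size, so no adjustment is needed.
Violet receives 9.

9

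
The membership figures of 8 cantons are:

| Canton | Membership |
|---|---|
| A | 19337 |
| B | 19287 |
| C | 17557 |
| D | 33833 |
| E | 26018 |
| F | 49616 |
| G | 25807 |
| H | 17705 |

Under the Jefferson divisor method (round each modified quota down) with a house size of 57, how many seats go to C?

5

Standard divisor 209160/57 ≈ 3669.474; standard quotas: A 5.270, B 5.256, C 4.785, D 9.220, E 7.090, F 13.521, G 7.033, H 4.825.
Rounding down gives 5, 5, 4, 9, 7, 13, 7, 4 = 54 seats, so the divisor must be adjusted.
With modified divisor 3400: modified quotas A 5.687, B 5.673, C 5.164, D 9.951, E 7.652, F 14.593, G 7.590, H 5.207.
Rounding down: A 5, B 5, C 5, D 9, E 7, F 14, G 7, H 5 (total 57).
C receives 5.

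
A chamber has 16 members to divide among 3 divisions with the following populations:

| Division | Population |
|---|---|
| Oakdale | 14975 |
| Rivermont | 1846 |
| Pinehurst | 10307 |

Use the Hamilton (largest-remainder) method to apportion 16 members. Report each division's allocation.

Total 27128; standard divisor 27128/16 ≈ 1695.5.
Standard quotas: Oakdale 8.8322, Rivermont 1.0888, Pinehurst 6.0790.
Lower quotas: Oakdale 8, Rivermont 1, Pinehurst 6 (sum 15, leaving 1 seat).
Remainders in descending order: Oakdale 0.8322, Rivermont 0.0888, Pinehurst 0.0790.
Largest remainder: Oakdale receives the extra seat.

Oakdale: 9, Rivermont: 1, Pinehurst: 6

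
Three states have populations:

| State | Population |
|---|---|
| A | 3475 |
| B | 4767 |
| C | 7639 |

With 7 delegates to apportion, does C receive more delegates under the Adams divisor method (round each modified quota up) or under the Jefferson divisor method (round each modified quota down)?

Adams: A 2, B 2, C 3.
Jefferson: A 1, B 2, C 4.
C gets 3 under Adams and 4 under Jefferson.

Jefferson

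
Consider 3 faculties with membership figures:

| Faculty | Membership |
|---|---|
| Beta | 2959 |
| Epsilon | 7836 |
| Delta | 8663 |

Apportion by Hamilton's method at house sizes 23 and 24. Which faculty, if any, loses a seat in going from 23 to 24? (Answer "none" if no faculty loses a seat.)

At 23 seats: Beta 4, Epsilon 9, Delta 10.
At 24 seats: Beta 3, Epsilon 10, Delta 11.
Beta drops from 4 to 3.

Beta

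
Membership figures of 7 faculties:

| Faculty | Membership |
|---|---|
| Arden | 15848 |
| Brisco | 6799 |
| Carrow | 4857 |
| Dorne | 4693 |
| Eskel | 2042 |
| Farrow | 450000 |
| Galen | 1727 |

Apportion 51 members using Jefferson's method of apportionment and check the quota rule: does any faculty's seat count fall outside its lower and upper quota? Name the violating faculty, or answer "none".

Standard quotas: Arden 1.663, Brisco 0.714, Carrow 0.510, Dorne 0.493, Eskel 0.214, Farrow 47.226, Galen 0.181.
Jefferson allocation: Arden 1, Brisco 0, Carrow 0, Dorne 0, Eskel 0, Farrow 50, Galen 0.
Farrow has quota 47.226 (lower 47, upper 48) but receives 50 — outside the quota interval.

Farrow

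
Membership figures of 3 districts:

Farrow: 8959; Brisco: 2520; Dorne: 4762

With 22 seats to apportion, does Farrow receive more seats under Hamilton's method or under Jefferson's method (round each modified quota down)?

Jefferson

Hamilton: Farrow 12, Brisco 3, Dorne 7.
Jefferson: Farrow 13, Brisco 3, Dorne 6.
Farrow gets 12 under Hamilton and 13 under Jefferson.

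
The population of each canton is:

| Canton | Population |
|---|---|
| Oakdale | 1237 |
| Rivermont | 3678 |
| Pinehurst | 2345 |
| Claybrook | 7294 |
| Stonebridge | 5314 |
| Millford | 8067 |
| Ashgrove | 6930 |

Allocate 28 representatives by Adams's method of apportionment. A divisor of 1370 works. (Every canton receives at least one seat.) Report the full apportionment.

Oakdale 1, Rivermont 3, Pinehurst 2, Claybrook 6, Stonebridge 4, Millford 6, Ashgrove 6

With modified divisor 1370: modified quotas Oakdale 0.903, Rivermont 2.685, Pinehurst 1.712, Claybrook 5.324, Stonebridge 3.879, Millford 5.888, Ashgrove 5.058.
Rounding up: Oakdale 1, Rivermont 3, Pinehurst 2, Claybrook 6, Stonebridge 4, Millford 6, Ashgrove 6 (total 28).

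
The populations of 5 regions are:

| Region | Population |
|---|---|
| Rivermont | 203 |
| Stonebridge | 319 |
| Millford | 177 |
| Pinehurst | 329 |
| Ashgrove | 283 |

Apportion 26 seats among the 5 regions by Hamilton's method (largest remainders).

Rivermont 4; Stonebridge 6; Millford 3; Pinehurst 7; Ashgrove 6

Standard divisor: 1311 ÷ 26 ≈ 50.423.
Standard quotas: Rivermont 4.026, Stonebridge 6.326, Millford 3.510, Pinehurst 6.525, Ashgrove 5.613.
Lower quotas: Rivermont 4, Stonebridge 6, Millford 3, Pinehurst 6, Ashgrove 5 (sum 24, leaving 2 seats).
Remainders in descending order: Ashgrove 0.613, Pinehurst 0.525, Millford 0.510, Stonebridge 0.326, Rivermont 0.026.
Largest remainders: Ashgrove, Pinehurst receive the extra seats.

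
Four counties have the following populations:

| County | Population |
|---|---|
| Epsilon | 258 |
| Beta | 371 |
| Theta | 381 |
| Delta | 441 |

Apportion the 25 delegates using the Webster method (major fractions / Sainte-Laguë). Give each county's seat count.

Epsilon: 4, Beta: 6, Theta: 7, Delta: 8

Standard divisor 1451/25 ≈ 58.04; standard quotas: Epsilon 4.445, Beta 6.392, Theta 6.564, Delta 7.598.
Rounding to the nearest integer gives Epsilon 4, Beta 6, Theta 7, Delta 8 — total 25, matching the house size, so no adjustment is needed.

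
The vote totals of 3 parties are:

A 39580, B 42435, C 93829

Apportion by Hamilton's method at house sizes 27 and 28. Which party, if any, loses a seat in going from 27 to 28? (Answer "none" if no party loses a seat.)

At 27 seats: A 6, B 7, C 14.
At 28 seats: A 6, B 7, C 15.
No party's allocation decreased.

none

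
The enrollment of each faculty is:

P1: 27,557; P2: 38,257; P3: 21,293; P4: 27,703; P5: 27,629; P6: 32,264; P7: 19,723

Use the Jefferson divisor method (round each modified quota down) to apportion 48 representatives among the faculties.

Standard divisor 194426/48 ≈ 4050.542; standard quotas: P1 6.803, P2 9.445, P3 5.257, P4 6.839, P5 6.821, P6 7.965, P7 4.869.
Rounding down gives 6, 9, 5, 6, 6, 7, 4 = 43 seats, so the divisor must be adjusted.
With modified divisor 3900: modified quotas P1 7.066, P2 9.809, P3 5.460, P4 7.103, P5 7.084, P6 8.273, P7 5.057.
Rounding down: P1 7, P2 9, P3 5, P4 7, P5 7, P6 8, P7 5 (total 48).

P1: 7, P2: 9, P3: 5, P4: 7, P5: 7, P6: 8, P7: 5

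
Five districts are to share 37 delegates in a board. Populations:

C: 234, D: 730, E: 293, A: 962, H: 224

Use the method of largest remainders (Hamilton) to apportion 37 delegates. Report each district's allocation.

Standard divisor: 2443 ÷ 37 ≈ 66.027.
Standard quotas: C 3.544, D 11.056, E 4.438, A 14.570, H 3.393.
Lower quotas: C 3, D 11, E 4, A 14, H 3 (sum 35, leaving 2 seats).
Remainders in descending order: A 0.570, C 0.544, E 0.438, H 0.393, D 0.056.
Largest remainders: A, C receive the extra seats.

C=4, D=11, E=4, A=15, H=3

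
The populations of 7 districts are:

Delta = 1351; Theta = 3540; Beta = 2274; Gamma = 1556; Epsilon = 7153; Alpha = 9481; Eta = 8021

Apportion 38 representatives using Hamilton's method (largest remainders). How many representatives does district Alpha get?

11

Standard divisor: 33376 ÷ 38 ≈ 878.316.
Standard quotas: Delta 1.5382, Theta 4.0304, Beta 2.5890, Gamma 1.7716, Epsilon 8.1440, Alpha 10.7945, Eta 9.1323.
Lower quotas: Delta 1, Theta 4, Beta 2, Gamma 1, Epsilon 8, Alpha 10, Eta 9 (sum 35, leaving 3 seats).
Remainders in descending order: Alpha 0.7945, Gamma 0.7716, Beta 0.5890, Delta 0.5382, Epsilon 0.1440, Eta 0.1323, Theta 0.0304.
Largest remainders: Alpha, Gamma, Beta receive the extra seats.
Alpha receives 11.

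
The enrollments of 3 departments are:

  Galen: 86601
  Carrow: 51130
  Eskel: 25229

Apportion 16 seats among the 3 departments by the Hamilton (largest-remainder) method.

Galen=9, Carrow=5, Eskel=2

Total 162960; standard divisor 162960/16 = 10185.
Standard quotas: Galen 8.5028, Carrow 5.0201, Eskel 2.4771.
Lower quotas: Galen 8, Carrow 5, Eskel 2 (sum 15, leaving 1 seat).
Remainders in descending order: Galen 0.5028, Eskel 0.4771, Carrow 0.0201.
The surplus seat goes to Galen.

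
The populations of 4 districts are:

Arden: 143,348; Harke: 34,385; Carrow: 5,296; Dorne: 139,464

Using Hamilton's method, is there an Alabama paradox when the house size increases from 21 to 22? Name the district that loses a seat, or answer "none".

At 21 seats: Arden 9, Harke 2, Carrow 1, Dorne 9.
At 22 seats: Arden 10, Harke 2, Carrow 0, Dorne 10.
Carrow drops from 1 to 0.

Carrow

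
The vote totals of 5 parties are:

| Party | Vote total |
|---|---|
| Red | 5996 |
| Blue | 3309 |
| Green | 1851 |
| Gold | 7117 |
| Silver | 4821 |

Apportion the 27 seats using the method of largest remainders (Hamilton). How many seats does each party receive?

Standard divisor: 23094 ÷ 27 ≈ 855.333.
Standard quotas: Red 7.0101, Blue 3.8687, Green 2.1641, Gold 8.3207, Silver 5.6364.
Lower quotas: Red 7, Blue 3, Green 2, Gold 8, Silver 5 (sum 25, leaving 2 seats).
Remainders in descending order: Blue 0.8687, Silver 0.6364, Gold 0.3207, Green 0.1641, Red 0.0101.
Largest remainders: Blue, Silver receive the extra seats.

Red: 7, Blue: 4, Green: 2, Gold: 8, Silver: 6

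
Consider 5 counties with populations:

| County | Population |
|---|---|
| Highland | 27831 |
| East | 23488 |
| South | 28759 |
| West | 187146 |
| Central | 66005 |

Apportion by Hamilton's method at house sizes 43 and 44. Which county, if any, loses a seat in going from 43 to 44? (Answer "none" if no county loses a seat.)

Highland

At 43 seats: Highland 4, East 3, South 4, West 24, Central 8.
At 44 seats: Highland 3, East 3, South 4, West 25, Central 9.
Highland drops from 4 to 3.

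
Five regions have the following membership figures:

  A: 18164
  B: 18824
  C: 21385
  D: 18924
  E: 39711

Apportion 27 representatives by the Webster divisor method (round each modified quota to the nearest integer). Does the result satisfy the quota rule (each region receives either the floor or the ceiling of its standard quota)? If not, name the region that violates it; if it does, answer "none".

none

Standard quotas: A 4.191, B 4.344, C 4.935, D 4.367, E 9.163.
Webster allocation: A 4, B 4, C 5, D 5, E 9.
Every allocation lies between the lower and upper quota.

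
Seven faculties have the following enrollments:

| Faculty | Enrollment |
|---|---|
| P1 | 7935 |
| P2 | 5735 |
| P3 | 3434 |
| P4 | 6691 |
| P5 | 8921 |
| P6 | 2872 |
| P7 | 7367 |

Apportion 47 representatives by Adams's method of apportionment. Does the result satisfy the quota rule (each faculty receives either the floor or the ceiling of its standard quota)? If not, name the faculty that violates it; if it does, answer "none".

Standard quotas: P1 8.682, P2 6.275, P3 3.757, P4 7.321, P5 9.761, P6 3.142, P7 8.061.
Adams allocation: P1 9, P2 6, P3 4, P4 7, P5 10, P6 3, P7 8.
Every allocation lies between the lower and upper quota.

none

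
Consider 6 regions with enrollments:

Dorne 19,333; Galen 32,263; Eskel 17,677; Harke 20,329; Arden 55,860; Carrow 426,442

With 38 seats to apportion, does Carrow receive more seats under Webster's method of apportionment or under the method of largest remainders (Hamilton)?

Webster: Dorne 1, Galen 2, Eskel 1, Harke 1, Arden 4, Carrow 29.
Hamilton: Dorne 1, Galen 2, Eskel 1, Harke 2, Arden 4, Carrow 28.
Carrow gets 29 under Webster and 28 under Hamilton.

Webster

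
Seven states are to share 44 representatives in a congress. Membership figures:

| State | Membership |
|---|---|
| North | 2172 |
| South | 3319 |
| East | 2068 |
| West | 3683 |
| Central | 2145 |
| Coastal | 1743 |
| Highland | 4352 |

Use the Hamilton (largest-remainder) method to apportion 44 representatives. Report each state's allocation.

Total 19482; standard divisor 19482/44 ≈ 442.773.
Standard quotas: North 4.905, South 7.496, East 4.671, West 8.318, Central 4.844, Coastal 3.937, Highland 9.829.
Lower quotas: North 4, South 7, East 4, West 8, Central 4, Coastal 3, Highland 9 (sum 39, leaving 5 seats).
Remainders in descending order: Coastal 0.937, North 0.905, Central 0.844, Highland 0.829, East 0.671, South 0.496, West 0.318.
Largest remainders: Coastal, North, Central, Highland, East receive the extra seats.

North=5, South=7, East=5, West=8, Central=5, Coastal=4, Highland=10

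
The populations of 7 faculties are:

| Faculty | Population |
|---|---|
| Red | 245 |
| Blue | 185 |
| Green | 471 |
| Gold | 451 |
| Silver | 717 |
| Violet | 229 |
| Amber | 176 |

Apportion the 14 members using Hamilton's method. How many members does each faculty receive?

Total 2474; standard divisor 2474/14 ≈ 176.714.
Standard quotas: Red 1.386, Blue 1.047, Green 2.665, Gold 2.552, Silver 4.057, Violet 1.296, Amber 0.996.
Lower quotas: Red 1, Blue 1, Green 2, Gold 2, Silver 4, Violet 1, Amber 0 (sum 11, leaving 3 seats).
Remainders in descending order: Amber 0.996, Green 0.665, Gold 0.552, Red 0.386, Violet 0.296, Silver 0.057, Blue 0.047.
Largest remainders: Amber, Green, Gold receive the extra seats.

Red: 1; Blue: 1; Green: 3; Gold: 3; Silver: 4; Violet: 1; Amber: 1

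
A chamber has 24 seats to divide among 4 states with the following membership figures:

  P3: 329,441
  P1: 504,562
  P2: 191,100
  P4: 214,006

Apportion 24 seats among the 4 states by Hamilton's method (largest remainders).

P3 6; P1 10; P2 4; P4 4

Total 1239109; standard divisor 1239109/24 ≈ 51629.542.
Standard quotas: P3 6.3809, P1 9.7727, P2 3.7014, P4 4.1450.
Lower quotas: P3 6, P1 9, P2 3, P4 4 (sum 22, leaving 2 seats).
Remainders in descending order: P1 0.7727, P2 0.7014, P3 0.3809, P4 0.1450.
The surplus seats go to P1, P2.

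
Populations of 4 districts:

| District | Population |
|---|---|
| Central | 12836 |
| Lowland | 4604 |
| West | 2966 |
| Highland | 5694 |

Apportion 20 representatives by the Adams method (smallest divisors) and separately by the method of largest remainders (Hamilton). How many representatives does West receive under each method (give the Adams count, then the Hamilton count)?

Adams: Central 9, Lowland 4, West 3, Highland 4.
Hamilton: Central 10, Lowland 4, West 2, Highland 4.
West gets 3 under Adams and 2 under Hamilton.

3 and 2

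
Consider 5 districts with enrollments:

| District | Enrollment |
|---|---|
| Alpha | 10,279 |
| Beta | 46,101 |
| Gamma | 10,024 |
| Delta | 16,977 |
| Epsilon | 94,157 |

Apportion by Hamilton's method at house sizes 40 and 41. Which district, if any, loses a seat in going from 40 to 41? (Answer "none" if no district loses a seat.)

none

At 40 seats: Alpha 2, Beta 11, Gamma 2, Delta 4, Epsilon 21.
At 41 seats: Alpha 2, Beta 11, Gamma 2, Delta 4, Epsilon 22.
No district's allocation decreased.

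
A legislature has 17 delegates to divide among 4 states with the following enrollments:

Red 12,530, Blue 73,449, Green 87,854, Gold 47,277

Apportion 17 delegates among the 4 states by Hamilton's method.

The standard divisor is 221110/17 ≈ 13006.471.
Standard quotas: Red 0.9634, Blue 5.6471, Green 6.7546, Gold 3.6349.
Lower quotas: Red 0, Blue 5, Green 6, Gold 3 (sum 14, leaving 3 seats).
Remainders in descending order: Red 0.9634, Green 0.7546, Blue 0.6471, Gold 0.6349.
The surplus seats go to Red, Green, Blue.

Red=1, Blue=6, Green=7, Gold=3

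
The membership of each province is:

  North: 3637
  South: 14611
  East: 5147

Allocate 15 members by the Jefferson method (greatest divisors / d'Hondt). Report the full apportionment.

Standard divisor 23395/15 ≈ 1559.667; standard quotas: North 2.332, South 9.368, East 3.300.
Rounding down gives 2, 9, 3 = 14 seats, so the divisor must be adjusted.
With modified divisor 1400: modified quotas North 2.598, South 10.436, East 3.676.
Rounding down: North 2, South 10, East 3 (total 15).

North 2; South 10; East 3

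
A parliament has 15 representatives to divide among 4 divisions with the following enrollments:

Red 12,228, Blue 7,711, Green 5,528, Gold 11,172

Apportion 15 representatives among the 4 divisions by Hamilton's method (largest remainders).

The standard divisor is 36639/15 ≈ 2442.6.
Standard quotas: Red 5.0061, Blue 3.1569, Green 2.2632, Gold 4.5738.
Lower quotas: Red 5, Blue 3, Green 2, Gold 4 (sum 14, leaving 1 seat).
Remainders in descending order: Gold 0.5738, Green 0.2632, Blue 0.1569, Red 0.0061.
Largest remainder: Gold receives the extra seat.

Red 5, Blue 3, Green 2, Gold 5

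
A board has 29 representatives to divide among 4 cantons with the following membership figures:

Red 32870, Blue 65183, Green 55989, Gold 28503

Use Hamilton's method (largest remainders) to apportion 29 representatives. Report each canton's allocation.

Red 5; Blue 10; Green 9; Gold 5

Total 182545; standard divisor 182545/29 ≈ 6294.655.
Standard quotas: Red 5.2219, Blue 10.3553, Green 8.8947, Gold 4.5281.
Lower quotas: Red 5, Blue 10, Green 8, Gold 4 (sum 27, leaving 2 seats).
Remainders in descending order: Green 0.8947, Gold 0.5281, Blue 0.3553, Red 0.2219.
Largest remainders: Green, Gold receive the extra seats.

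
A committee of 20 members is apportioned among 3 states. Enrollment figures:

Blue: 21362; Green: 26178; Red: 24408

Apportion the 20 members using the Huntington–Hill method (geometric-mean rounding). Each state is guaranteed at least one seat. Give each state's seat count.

Blue 6; Green 7; Red 7

With divisor 3632: modified quotas Blue 5.882, Green 7.208, Red 6.720.
Geometric-mean thresholds: Blue √(5·6)=5.477, Green √(7·8)=7.483, Red √(6·7)=6.481.
Each quota rounded against its threshold gives Blue 6, Green 7, Red 7 (total 20).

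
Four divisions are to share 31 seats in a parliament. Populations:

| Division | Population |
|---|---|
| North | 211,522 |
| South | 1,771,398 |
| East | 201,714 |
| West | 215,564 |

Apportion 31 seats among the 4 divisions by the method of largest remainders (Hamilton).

North: 3, South: 23, East: 2, West: 3

Standard divisor: 2400198 ÷ 31 ≈ 77425.742.
Standard quotas: North 2.7319, South 22.8787, East 2.6053, West 2.7841.
Lower quotas: North 2, South 22, East 2, West 2 (sum 28, leaving 3 seats).
Remainders in descending order: South 0.8787, West 0.7841, North 0.7319, East 0.6053.
The surplus seats go to South, West, North.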